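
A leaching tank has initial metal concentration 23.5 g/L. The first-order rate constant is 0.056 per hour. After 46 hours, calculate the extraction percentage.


92.3922%

Compute the exponent:
-k * t = -0.056 * 46 = -2.576
Remaining concentration:
C = 23.5 * exp(-2.576)
= 23.5 * 0.07607770704
= 1.787826115 g/L
Extracted = 23.5 - 1.787826115 = 21.71217388 g/L
Extraction % = 21.71217388 / 23.5 * 100
= 92.3922%


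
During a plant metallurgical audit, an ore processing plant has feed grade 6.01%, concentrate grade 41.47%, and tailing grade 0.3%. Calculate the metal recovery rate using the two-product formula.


95.7006%

Using the two-product formula:
R = 100 * c * (f - t) / (f * (c - t))
Numerator = 100 * 41.47 * (6.01 - 0.3)
= 100 * 41.47 * 5.71
= 23679.37
Denominator = 6.01 * (41.47 - 0.3)
= 6.01 * 41.17
= 247.4317
R = 23679.37 / 247.4317
= 95.7006%


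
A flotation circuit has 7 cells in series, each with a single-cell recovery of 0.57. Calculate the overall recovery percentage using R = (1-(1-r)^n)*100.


99.7282%

Complement of single-cell recovery:
1 - r = 1 - 0.57 = 0.43
Raise to power n:
(1 - r)^7 = 0.43^7 = 0.002718186111
Overall recovery:
R = (1 - 0.002718186111) * 100
= 99.7282%


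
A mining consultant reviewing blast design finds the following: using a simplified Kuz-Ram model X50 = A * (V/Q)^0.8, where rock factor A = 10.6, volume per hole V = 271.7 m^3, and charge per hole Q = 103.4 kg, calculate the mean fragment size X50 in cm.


Compute V/Q:
V/Q = 271.7 / 103.4 = 2.627659574
Raise to the power 0.8:
(V/Q)^0.8 = 2.627659574^0.8 = 2.165984177
Multiply by A:
X50 = 10.6 * 2.165984177
= 22.9594 cm

22.9594 cm


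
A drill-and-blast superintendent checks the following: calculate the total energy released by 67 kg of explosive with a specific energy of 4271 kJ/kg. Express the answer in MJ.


Energy = mass * specific_energy / 1000
= 67 * 4271 / 1000
= 286157 / 1000
= 286.157 MJ

286.157 MJ


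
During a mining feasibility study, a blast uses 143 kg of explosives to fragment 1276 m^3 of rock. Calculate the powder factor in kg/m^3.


0.1121 kg/m^3

Powder factor = explosive mass / rock volume
= 143 / 1276
= 0.1121 kg/m^3


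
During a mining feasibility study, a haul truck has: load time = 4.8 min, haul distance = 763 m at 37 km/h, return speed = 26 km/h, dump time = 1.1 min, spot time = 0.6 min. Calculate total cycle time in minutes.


9.4981 min

Convert haul speed to m/min: 37 * 1000/60 = 616.6666667 m/min
Haul time = 763 / 616.6666667 = 1.237297297 min
Convert return speed to m/min: 26 * 1000/60 = 433.3333333 m/min
Return time = 763 / 433.3333333 = 1.760769231 min
Total cycle time:
= 4.8 + 1.237297297 + 1.1 + 1.760769231 + 0.6
= 9.4981 min


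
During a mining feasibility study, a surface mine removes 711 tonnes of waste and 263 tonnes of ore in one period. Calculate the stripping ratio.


2.7034

Stripping ratio = waste tonnage / ore tonnage
= 711 / 263
= 2.7034


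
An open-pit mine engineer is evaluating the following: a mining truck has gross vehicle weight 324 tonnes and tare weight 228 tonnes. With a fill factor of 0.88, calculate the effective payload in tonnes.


84.48 tonnes

Maximum payload = gross - tare
= 324 - 228 = 96 tonnes
Effective payload = max payload * fill factor
= 96 * 0.88
= 84.48 tonnes


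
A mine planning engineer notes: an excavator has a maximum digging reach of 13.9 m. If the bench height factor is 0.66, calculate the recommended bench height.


Bench height = reach * factor
= 13.9 * 0.66
= 9.174 m

9.174 m


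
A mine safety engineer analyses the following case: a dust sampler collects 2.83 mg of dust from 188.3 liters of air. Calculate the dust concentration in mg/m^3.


Convert liters to m^3: 1 m^3 = 1000 L
Concentration = mass / volume * 1000
= 2.83 / 188.3 * 1000
= 0.01502920871 * 1000
= 15.0292 mg/m^3

15.0292 mg/m^3


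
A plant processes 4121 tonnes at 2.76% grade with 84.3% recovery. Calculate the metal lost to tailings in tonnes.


Total metal in feed:
= 4121 * 2.76 / 100 = 113.7396 tonnes
Metal recovered:
= 113.7396 * 84.3 / 100 = 95.8824828 tonnes
Metal lost to tailings:
= 113.7396 - 95.8824828
= 17.8571 tonnes

17.8571 tonnes


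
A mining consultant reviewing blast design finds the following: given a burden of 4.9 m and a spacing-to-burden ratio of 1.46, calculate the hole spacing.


Spacing = burden * ratio
= 4.9 * 1.46
= 7.154 m

7.154 m


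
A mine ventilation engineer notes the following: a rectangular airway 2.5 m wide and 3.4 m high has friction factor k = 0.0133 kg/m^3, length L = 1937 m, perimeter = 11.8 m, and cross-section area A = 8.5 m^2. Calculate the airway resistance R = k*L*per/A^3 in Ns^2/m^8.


0.495 Ns^2/m^8

Compute the numerator:
k * L * per = 0.0133 * 1937 * 11.8
= 303.99278
Compute the denominator:
A^3 = 8.5^3 = 614.125
Resistance:
R = 303.99278 / 614.125
= 0.495 Ns^2/m^8


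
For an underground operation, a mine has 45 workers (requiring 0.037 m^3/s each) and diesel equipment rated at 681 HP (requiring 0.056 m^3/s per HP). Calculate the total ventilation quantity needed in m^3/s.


Airflow for workers:
Q_people = 45 * 0.037 = 1.665 m^3/s
Airflow for diesel equipment:
Q_diesel = 681 * 0.056 = 38.136 m^3/s
Total ventilation:
Q_total = 1.665 + 38.136
= 39.801 m^3/s

39.801 m^3/s


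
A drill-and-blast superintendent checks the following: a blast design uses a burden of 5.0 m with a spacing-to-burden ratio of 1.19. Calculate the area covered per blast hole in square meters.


29.75 m^2

First, find the spacing:
Spacing = burden * ratio = 5.0 * 1.19
= 5.95 m
Then, calculate the area:
Area = burden * spacing = 5.0 * 5.95
= 29.75 m^2


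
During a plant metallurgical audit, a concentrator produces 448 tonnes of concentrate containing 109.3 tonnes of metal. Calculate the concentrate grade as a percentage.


Grade = (metal in concentrate / concentrate mass) * 100
= (109.3 / 448) * 100
= 0.2439732143 * 100
= 24.3973%

24.3973%


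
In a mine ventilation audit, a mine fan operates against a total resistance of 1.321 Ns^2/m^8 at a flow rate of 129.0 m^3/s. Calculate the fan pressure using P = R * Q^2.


Compute Q^2:
Q^2 = 129.0^2 = 16641.0
Compute pressure:
P = R * Q^2 = 1.321 * 16641.0
= 21982.761 Pa

21982.761 Pa


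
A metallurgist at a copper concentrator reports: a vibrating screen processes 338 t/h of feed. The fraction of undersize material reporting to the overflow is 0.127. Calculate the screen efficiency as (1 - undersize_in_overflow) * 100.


Screen efficiency = (1 - fraction of undersize in overflow) * 100
= (1 - 0.127) * 100
= 0.873 * 100
= 87.3%

87.3%


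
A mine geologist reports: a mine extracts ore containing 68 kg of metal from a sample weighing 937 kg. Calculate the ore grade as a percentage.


7.2572%

Ore grade = (metal mass / ore mass) * 100
= (68 / 937) * 100
= 0.07257203842 * 100
= 7.2572%


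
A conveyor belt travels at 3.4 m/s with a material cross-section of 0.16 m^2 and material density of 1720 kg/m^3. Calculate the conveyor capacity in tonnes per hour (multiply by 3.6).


3368.448 t/h

Volumetric flow = speed * area
= 3.4 * 0.16 = 0.544 m^3/s
Mass flow = volumetric * density
= 0.544 * 1720 = 935.68 kg/s
Convert to t/h: multiply by 3.6
Capacity = 935.68 * 3.6
= 3368.448 t/h


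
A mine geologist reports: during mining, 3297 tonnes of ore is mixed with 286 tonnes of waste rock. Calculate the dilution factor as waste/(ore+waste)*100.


Total material = ore + waste
= 3297 + 286 = 3583 tonnes
Dilution = waste / total * 100
= 286 / 3583 * 100
= 0.07982137873 * 100
= 7.9821%

7.9821%


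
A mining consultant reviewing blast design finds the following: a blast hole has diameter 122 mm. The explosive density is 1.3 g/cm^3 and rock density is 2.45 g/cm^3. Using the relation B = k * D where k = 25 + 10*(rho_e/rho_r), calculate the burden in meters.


3.6973 m

First, compute k:
rho_e / rho_r = 1.3 / 2.45 = 0.5306122449
k = 25 + 10 * 0.5306122449 = 30.30612245
Then, compute burden:
B = k * D / 1000 = 30.30612245 * 122 / 1000
= 3697.346939 / 1000
= 3.6973 m


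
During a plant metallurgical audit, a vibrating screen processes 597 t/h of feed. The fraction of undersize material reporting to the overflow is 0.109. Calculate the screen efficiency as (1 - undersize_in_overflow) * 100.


89.1%

Screen efficiency = (1 - fraction of undersize in overflow) * 100
= (1 - 0.109) * 100
= 0.891 * 100
= 89.1%


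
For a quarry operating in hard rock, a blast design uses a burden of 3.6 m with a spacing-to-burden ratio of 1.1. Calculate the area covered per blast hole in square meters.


First, find the spacing:
Spacing = burden * ratio = 3.6 * 1.1
= 3.96 m
Then, calculate the area:
Area = burden * spacing = 3.6 * 3.96
= 14.256 m^2

14.256 m^2


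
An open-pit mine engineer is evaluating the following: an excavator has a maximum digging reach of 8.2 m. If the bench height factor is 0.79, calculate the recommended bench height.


Bench height = reach * factor
= 8.2 * 0.79
= 6.478 m

6.478 m


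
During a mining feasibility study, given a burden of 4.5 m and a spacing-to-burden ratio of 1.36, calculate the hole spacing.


6.12 m

Spacing = burden * ratio
= 4.5 * 1.36
= 6.12 m


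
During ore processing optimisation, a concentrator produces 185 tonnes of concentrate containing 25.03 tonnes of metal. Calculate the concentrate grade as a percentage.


13.5297%

Grade = (metal in concentrate / concentrate mass) * 100
= (25.03 / 185) * 100
= 0.1352972973 * 100
= 13.5297%


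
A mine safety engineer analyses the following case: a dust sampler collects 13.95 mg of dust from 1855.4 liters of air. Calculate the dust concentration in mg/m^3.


7.5186 mg/m^3

Convert liters to m^3: 1 m^3 = 1000 L
Concentration = mass / volume * 1000
= 13.95 / 1855.4 * 1000
= 0.007518594373 * 1000
= 7.5186 mg/m^3


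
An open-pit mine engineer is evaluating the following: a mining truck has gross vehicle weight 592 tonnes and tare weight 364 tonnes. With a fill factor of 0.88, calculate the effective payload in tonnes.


200.64 tonnes

Maximum payload = gross - tare
= 592 - 364 = 228 tonnes
Effective payload = max payload * fill factor
= 228 * 0.88
= 200.64 tonnes


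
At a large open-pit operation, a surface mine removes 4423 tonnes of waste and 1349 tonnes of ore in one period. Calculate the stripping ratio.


Stripping ratio = waste tonnage / ore tonnage
= 4423 / 1349
= 3.2787

3.2787


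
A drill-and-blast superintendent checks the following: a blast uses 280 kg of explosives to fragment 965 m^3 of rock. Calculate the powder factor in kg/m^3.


0.2902 kg/m^3

Powder factor = explosive mass / rock volume
= 280 / 965
= 0.2902 kg/m^3


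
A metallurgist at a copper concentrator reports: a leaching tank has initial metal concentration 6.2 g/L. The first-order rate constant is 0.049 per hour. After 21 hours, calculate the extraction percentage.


64.2636%

Compute the exponent:
-k * t = -0.049 * 21 = -1.029
Remaining concentration:
C = 6.2 * exp(-1.029)
= 6.2 * 0.3573641461
= 2.215657706 g/L
Extracted = 6.2 - 2.215657706 = 3.984342294 g/L
Extraction % = 3.984342294 / 6.2 * 100
= 64.2636%


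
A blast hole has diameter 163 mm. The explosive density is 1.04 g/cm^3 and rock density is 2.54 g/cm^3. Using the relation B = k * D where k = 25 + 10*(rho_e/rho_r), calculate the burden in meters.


First, compute k:
rho_e / rho_r = 1.04 / 2.54 = 0.4094488189
k = 25 + 10 * 0.4094488189 = 29.09448819
Then, compute burden:
B = k * D / 1000 = 29.09448819 * 163 / 1000
= 4742.401575 / 1000
= 4.7424 m

4.7424 m


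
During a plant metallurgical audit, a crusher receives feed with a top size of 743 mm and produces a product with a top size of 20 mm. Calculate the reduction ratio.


37.15

Reduction ratio = feed size / product size
= 743 / 20
= 37.15


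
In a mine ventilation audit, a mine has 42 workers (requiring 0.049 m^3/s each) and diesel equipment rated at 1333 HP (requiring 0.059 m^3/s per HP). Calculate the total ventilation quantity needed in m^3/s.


80.705 m^3/s

Airflow for workers:
Q_people = 42 * 0.049 = 2.058 m^3/s
Airflow for diesel equipment:
Q_diesel = 1333 * 0.059 = 78.647 m^3/s
Total ventilation:
Q_total = 2.058 + 78.647
= 80.705 m^3/s


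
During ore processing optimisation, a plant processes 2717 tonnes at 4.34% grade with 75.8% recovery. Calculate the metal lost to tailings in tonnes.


28.5361 tonnes

Total metal in feed:
= 2717 * 4.34 / 100 = 117.9178 tonnes
Metal recovered:
= 117.9178 * 75.8 / 100 = 89.3816924 tonnes
Metal lost to tailings:
= 117.9178 - 89.3816924
= 28.5361 tonnes


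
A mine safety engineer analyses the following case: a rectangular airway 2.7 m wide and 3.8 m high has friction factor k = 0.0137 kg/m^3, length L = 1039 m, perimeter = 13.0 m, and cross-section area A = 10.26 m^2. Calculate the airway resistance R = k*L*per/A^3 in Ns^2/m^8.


0.1713 Ns^2/m^8

Compute the numerator:
k * L * per = 0.0137 * 1039 * 13.0
= 185.0459
Compute the denominator:
A^3 = 10.26^3 = 1080.045576
Resistance:
R = 185.0459 / 1080.045576
= 0.1713 Ns^2/m^8


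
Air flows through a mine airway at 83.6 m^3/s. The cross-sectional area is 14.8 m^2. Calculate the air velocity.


5.6486 m/s

Velocity = flow rate / cross-sectional area
= 83.6 / 14.8
= 5.6486 m/s


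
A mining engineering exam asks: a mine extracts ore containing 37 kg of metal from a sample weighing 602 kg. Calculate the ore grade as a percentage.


6.1462%

Ore grade = (metal mass / ore mass) * 100
= (37 / 602) * 100
= 0.06146179402 * 100
= 6.1462%


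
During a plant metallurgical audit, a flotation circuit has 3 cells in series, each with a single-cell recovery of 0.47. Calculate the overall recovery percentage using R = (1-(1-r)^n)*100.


85.1123%

Complement of single-cell recovery:
1 - r = 1 - 0.47 = 0.53
Raise to power n:
(1 - r)^3 = 0.53^3 = 0.148877
Overall recovery:
R = (1 - 0.148877) * 100
= 85.1123%


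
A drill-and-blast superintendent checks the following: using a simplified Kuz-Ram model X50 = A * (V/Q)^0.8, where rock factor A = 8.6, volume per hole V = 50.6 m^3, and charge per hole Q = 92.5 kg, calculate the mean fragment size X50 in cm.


Compute V/Q:
V/Q = 50.6 / 92.5 = 0.547027027
Raise to the power 0.8:
(V/Q)^0.8 = 0.547027027^0.8 = 0.6171731548
Multiply by A:
X50 = 8.6 * 0.6171731548
= 5.3077 cm

5.3077 cm


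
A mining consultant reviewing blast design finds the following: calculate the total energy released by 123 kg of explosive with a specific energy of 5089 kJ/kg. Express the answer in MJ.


625.947 MJ

Energy = mass * specific_energy / 1000
= 123 * 5089 / 1000
= 625947 / 1000
= 625.947 MJ


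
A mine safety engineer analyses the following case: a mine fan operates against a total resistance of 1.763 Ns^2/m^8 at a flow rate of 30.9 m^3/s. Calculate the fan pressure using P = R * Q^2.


1683.33 Pa

Compute Q^2:
Q^2 = 30.9^2 = 954.81
Compute pressure:
P = R * Q^2 = 1.763 * 954.81
= 1683.33 Pa


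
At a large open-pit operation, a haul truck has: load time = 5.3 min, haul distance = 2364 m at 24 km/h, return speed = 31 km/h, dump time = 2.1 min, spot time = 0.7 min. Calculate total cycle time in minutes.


Convert haul speed to m/min: 24 * 1000/60 = 400 m/min
Haul time = 2364 / 400 = 5.91 min
Convert return speed to m/min: 31 * 1000/60 = 516.6666667 m/min
Return time = 2364 / 516.6666667 = 4.575483871 min
Total cycle time:
= 5.3 + 5.91 + 2.1 + 4.575483871 + 0.7
= 18.5855 min

18.5855 min


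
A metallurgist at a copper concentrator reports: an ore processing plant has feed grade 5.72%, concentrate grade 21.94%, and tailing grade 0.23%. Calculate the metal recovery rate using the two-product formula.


96.9958%

Using the two-product formula:
R = 100 * c * (f - t) / (f * (c - t))
Numerator = 100 * 21.94 * (5.72 - 0.23)
= 100 * 21.94 * 5.49
= 12045.06
Denominator = 5.72 * (21.94 - 0.23)
= 5.72 * 21.71
= 124.1812
R = 12045.06 / 124.1812
= 96.9958%


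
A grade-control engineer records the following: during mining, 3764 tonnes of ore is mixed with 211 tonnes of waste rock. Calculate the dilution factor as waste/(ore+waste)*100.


Total material = ore + waste
= 3764 + 211 = 3975 tonnes
Dilution = waste / total * 100
= 211 / 3975 * 100
= 0.05308176101 * 100
= 5.3082%

5.3082%


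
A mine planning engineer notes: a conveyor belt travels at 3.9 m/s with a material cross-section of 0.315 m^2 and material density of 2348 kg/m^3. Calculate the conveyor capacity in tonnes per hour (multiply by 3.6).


10384.2648 t/h

Volumetric flow = speed * area
= 3.9 * 0.315 = 1.2285 m^3/s
Mass flow = volumetric * density
= 1.2285 * 2348 = 2884.518 kg/s
Convert to t/h: multiply by 3.6
Capacity = 2884.518 * 3.6
= 10384.2648 t/h


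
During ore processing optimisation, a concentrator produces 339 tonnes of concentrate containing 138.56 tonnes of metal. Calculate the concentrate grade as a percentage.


40.8732%

Grade = (metal in concentrate / concentrate mass) * 100
= (138.56 / 339) * 100
= 0.4087315634 * 100
= 40.8732%


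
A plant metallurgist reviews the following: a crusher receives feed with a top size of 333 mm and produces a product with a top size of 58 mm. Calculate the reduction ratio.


Reduction ratio = feed size / product size
= 333 / 58
= 5.7414

5.7414


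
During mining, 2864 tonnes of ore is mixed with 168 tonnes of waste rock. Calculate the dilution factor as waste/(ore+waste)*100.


5.5409%

Total material = ore + waste
= 2864 + 168 = 3032 tonnes
Dilution = waste / total * 100
= 168 / 3032 * 100
= 0.05540897098 * 100
= 5.5409%


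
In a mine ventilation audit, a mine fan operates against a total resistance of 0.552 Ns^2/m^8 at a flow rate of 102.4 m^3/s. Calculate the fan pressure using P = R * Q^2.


5788.1395 Pa

Compute Q^2:
Q^2 = 102.4^2 = 10485.76
Compute pressure:
P = R * Q^2 = 0.552 * 10485.76
= 5788.1395 Pa


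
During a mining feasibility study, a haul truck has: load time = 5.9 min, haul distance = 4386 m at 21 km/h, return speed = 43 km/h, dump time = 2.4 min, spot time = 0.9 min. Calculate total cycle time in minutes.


Convert haul speed to m/min: 21 * 1000/60 = 350 m/min
Haul time = 4386 / 350 = 12.53142857 min
Convert return speed to m/min: 43 * 1000/60 = 716.6666667 m/min
Return time = 4386 / 716.6666667 = 6.12 min
Total cycle time:
= 5.9 + 12.53142857 + 2.4 + 6.12 + 0.9
= 27.8514 min

27.8514 min


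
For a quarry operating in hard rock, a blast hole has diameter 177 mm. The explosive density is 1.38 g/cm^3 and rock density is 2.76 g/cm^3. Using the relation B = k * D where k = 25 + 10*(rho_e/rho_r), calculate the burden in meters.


First, compute k:
rho_e / rho_r = 1.38 / 2.76 = 0.5
k = 25 + 10 * 0.5 = 30
Then, compute burden:
B = k * D / 1000 = 30 * 177 / 1000
= 5310 / 1000
= 5.31 m

5.31 m


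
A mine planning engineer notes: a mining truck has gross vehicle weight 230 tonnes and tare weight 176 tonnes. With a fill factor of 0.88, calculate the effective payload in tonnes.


47.52 tonnes

Maximum payload = gross - tare
= 230 - 176 = 54 tonnes
Effective payload = max payload * fill factor
= 54 * 0.88
= 47.52 tonnes


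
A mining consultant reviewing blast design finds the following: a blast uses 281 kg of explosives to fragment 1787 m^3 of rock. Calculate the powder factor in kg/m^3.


0.1572 kg/m^3

Powder factor = explosive mass / rock volume
= 281 / 1787
= 0.1572 kg/m^3


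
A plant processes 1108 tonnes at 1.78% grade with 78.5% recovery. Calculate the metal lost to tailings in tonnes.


4.2403 tonnes

Total metal in feed:
= 1108 * 1.78 / 100 = 19.7224 tonnes
Metal recovered:
= 19.7224 * 78.5 / 100 = 15.482084 tonnes
Metal lost to tailings:
= 19.7224 - 15.482084
= 4.2403 tonnes


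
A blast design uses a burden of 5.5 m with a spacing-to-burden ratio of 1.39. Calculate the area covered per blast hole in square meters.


First, find the spacing:
Spacing = burden * ratio = 5.5 * 1.39
= 7.645 m
Then, calculate the area:
Area = burden * spacing = 5.5 * 7.645
= 42.0475 m^2

42.0475 m^2


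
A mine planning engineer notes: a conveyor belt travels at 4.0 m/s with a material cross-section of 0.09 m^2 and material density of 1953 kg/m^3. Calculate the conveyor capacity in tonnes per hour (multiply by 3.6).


2531.088 t/h

Volumetric flow = speed * area
= 4.0 * 0.09 = 0.36 m^3/s
Mass flow = volumetric * density
= 0.36 * 1953 = 703.08 kg/s
Convert to t/h: multiply by 3.6
Capacity = 703.08 * 3.6
= 2531.088 t/h


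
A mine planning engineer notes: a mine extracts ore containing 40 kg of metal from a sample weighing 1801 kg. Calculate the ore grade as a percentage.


2.221%

Ore grade = (metal mass / ore mass) * 100
= (40 / 1801) * 100
= 0.0222098834 * 100
= 2.221%


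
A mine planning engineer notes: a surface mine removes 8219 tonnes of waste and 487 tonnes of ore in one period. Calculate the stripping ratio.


Stripping ratio = waste tonnage / ore tonnage
= 8219 / 487
= 16.8768

16.8768


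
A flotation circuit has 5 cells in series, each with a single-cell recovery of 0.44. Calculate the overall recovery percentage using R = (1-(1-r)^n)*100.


Complement of single-cell recovery:
1 - r = 1 - 0.44 = 0.56
Raise to power n:
(1 - r)^5 = 0.56^5 = 0.0550731776
Overall recovery:
R = (1 - 0.0550731776) * 100
= 94.4927%

94.4927%


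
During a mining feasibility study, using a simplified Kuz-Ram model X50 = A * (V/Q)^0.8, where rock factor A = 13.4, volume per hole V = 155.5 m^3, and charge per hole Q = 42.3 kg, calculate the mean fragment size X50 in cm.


Compute V/Q:
V/Q = 155.5 / 42.3 = 3.676122931
Raise to the power 0.8:
(V/Q)^0.8 = 3.676122931^0.8 = 2.833426953
Multiply by A:
X50 = 13.4 * 2.833426953
= 37.9679 cm

37.9679 cm


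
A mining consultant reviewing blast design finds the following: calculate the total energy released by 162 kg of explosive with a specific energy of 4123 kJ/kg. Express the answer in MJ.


Energy = mass * specific_energy / 1000
= 162 * 4123 / 1000
= 667926 / 1000
= 667.926 MJ

667.926 MJ


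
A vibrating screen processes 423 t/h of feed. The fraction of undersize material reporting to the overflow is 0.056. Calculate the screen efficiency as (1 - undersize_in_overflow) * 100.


Screen efficiency = (1 - fraction of undersize in overflow) * 100
= (1 - 0.056) * 100
= 0.944 * 100
= 94.4%

94.4%


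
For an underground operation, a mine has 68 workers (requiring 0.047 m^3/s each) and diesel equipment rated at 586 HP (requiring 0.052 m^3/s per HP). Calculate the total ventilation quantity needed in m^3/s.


33.668 m^3/s

Airflow for workers:
Q_people = 68 * 0.047 = 3.196 m^3/s
Airflow for diesel equipment:
Q_diesel = 586 * 0.052 = 30.472 m^3/s
Total ventilation:
Q_total = 3.196 + 30.472
= 33.668 m^3/s


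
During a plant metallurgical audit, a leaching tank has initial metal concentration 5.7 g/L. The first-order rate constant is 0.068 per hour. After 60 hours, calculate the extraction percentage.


Compute the exponent:
-k * t = -0.068 * 60 = -4.08
Remaining concentration:
C = 5.7 * exp(-4.08)
= 5.7 * 0.01690746565
= 0.09637255422 g/L
Extracted = 5.7 - 0.09637255422 = 5.603627446 g/L
Extraction % = 5.603627446 / 5.7 * 100
= 98.3093%

98.3093%


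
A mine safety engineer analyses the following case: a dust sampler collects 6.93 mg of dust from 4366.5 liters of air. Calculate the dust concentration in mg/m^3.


1.5871 mg/m^3

Convert liters to m^3: 1 m^3 = 1000 L
Concentration = mass / volume * 1000
= 6.93 / 4366.5 * 1000
= 0.001587083476 * 1000
= 1.5871 mg/m^3


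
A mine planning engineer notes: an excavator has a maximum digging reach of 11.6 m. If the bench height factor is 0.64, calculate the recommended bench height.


Bench height = reach * factor
= 11.6 * 0.64
= 7.424 m

7.424 m


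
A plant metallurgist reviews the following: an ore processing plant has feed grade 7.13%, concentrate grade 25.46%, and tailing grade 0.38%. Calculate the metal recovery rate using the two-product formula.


96.1048%

Using the two-product formula:
R = 100 * c * (f - t) / (f * (c - t))
Numerator = 100 * 25.46 * (7.13 - 0.38)
= 100 * 25.46 * 6.75
= 17185.5
Denominator = 7.13 * (25.46 - 0.38)
= 7.13 * 25.08
= 178.8204
R = 17185.5 / 178.8204
= 96.1048%


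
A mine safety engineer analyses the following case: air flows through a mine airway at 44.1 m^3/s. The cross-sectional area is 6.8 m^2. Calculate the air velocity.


6.4853 m/s

Velocity = flow rate / cross-sectional area
= 44.1 / 6.8
= 6.4853 m/s


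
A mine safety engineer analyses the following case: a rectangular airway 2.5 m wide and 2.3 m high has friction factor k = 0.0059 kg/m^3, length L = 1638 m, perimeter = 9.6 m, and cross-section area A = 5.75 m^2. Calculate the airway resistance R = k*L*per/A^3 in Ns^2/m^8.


0.488 Ns^2/m^8

Compute the numerator:
k * L * per = 0.0059 * 1638 * 9.6
= 92.77632
Compute the denominator:
A^3 = 5.75^3 = 190.109375
Resistance:
R = 92.77632 / 190.109375
= 0.488 Ns^2/m^8


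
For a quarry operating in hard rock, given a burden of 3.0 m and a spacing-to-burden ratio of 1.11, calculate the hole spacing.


3.33 m

Spacing = burden * ratio
= 3.0 * 1.11
= 3.33 m


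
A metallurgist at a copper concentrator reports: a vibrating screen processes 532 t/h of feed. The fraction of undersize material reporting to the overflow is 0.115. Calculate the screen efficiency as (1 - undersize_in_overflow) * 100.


88.5%

Screen efficiency = (1 - fraction of undersize in overflow) * 100
= (1 - 0.115) * 100
= 0.885 * 100
= 88.5%


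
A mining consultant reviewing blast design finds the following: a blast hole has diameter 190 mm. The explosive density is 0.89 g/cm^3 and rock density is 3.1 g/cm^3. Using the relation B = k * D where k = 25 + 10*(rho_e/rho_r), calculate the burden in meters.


First, compute k:
rho_e / rho_r = 0.89 / 3.1 = 0.2870967742
k = 25 + 10 * 0.2870967742 = 27.87096774
Then, compute burden:
B = k * D / 1000 = 27.87096774 * 190 / 1000
= 5295.483871 / 1000
= 5.2955 m

5.2955 m


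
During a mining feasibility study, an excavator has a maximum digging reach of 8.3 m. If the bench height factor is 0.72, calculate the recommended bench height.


5.976 m

Bench height = reach * factor
= 8.3 * 0.72
= 5.976 m


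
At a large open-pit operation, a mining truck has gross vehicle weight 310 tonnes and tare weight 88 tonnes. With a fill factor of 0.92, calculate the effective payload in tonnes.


204.24 tonnes

Maximum payload = gross - tare
= 310 - 88 = 222 tonnes
Effective payload = max payload * fill factor
= 222 * 0.92
= 204.24 tonnes


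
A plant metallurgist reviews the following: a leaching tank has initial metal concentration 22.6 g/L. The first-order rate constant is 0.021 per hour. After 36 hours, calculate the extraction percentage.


Compute the exponent:
-k * t = -0.021 * 36 = -0.756
Remaining concentration:
C = 22.6 * exp(-0.756)
= 22.6 * 0.469540839
= 10.61162296 g/L
Extracted = 22.6 - 10.61162296 = 11.98837704 g/L
Extraction % = 11.98837704 / 22.6 * 100
= 53.0459%

53.0459%


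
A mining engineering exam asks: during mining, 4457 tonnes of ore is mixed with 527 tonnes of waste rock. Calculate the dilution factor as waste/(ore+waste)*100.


10.5738%

Total material = ore + waste
= 4457 + 527 = 4984 tonnes
Dilution = waste / total * 100
= 527 / 4984 * 100
= 0.1057383628 * 100
= 10.5738%


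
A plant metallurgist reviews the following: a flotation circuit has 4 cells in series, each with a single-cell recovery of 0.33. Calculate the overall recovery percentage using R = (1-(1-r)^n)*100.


79.8489%

Complement of single-cell recovery:
1 - r = 1 - 0.33 = 0.67
Raise to power n:
(1 - r)^4 = 0.67^4 = 0.20151121
Overall recovery:
R = (1 - 0.20151121) * 100
= 79.8489%


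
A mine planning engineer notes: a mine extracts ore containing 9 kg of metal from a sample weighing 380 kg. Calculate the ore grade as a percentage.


2.3684%

Ore grade = (metal mass / ore mass) * 100
= (9 / 380) * 100
= 0.02368421053 * 100
= 2.3684%


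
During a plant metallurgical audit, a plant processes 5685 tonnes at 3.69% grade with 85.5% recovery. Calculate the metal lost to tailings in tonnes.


Total metal in feed:
= 5685 * 3.69 / 100 = 209.7765 tonnes
Metal recovered:
= 209.7765 * 85.5 / 100 = 179.3589075 tonnes
Metal lost to tailings:
= 209.7765 - 179.3589075
= 30.4176 tonnes

30.4176 tonnes


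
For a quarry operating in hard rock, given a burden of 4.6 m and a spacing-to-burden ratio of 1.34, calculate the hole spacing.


Spacing = burden * ratio
= 4.6 * 1.34
= 6.164 m

6.164 m


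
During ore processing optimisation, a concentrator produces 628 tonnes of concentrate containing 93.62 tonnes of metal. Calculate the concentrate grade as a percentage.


14.9076%

Grade = (metal in concentrate / concentrate mass) * 100
= (93.62 / 628) * 100
= 0.1490764331 * 100
= 14.9076%


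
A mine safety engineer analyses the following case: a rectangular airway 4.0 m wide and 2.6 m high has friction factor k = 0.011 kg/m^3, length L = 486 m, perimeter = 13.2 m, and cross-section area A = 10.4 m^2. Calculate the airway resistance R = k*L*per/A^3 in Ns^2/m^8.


0.0627 Ns^2/m^8

Compute the numerator:
k * L * per = 0.011 * 486 * 13.2
= 70.5672
Compute the denominator:
A^3 = 10.4^3 = 1124.864
Resistance:
R = 70.5672 / 1124.864
= 0.0627 Ns^2/m^8


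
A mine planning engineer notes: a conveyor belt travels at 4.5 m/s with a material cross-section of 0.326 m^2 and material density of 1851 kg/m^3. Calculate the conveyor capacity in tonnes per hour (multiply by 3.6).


9775.5012 t/h

Volumetric flow = speed * area
= 4.5 * 0.326 = 1.467 m^3/s
Mass flow = volumetric * density
= 1.467 * 1851 = 2715.417 kg/s
Convert to t/h: multiply by 3.6
Capacity = 2715.417 * 3.6
= 9775.5012 t/h


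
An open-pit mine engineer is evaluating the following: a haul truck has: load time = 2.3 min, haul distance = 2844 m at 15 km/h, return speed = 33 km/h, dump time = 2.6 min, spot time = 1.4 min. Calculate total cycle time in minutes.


22.8469 min

Convert haul speed to m/min: 15 * 1000/60 = 250 m/min
Haul time = 2844 / 250 = 11.376 min
Convert return speed to m/min: 33 * 1000/60 = 550 m/min
Return time = 2844 / 550 = 5.170909091 min
Total cycle time:
= 2.3 + 11.376 + 2.6 + 5.170909091 + 1.4
= 22.8469 min


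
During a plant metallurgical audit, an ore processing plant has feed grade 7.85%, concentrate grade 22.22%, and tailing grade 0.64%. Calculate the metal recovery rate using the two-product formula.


Using the two-product formula:
R = 100 * c * (f - t) / (f * (c - t))
Numerator = 100 * 22.22 * (7.85 - 0.64)
= 100 * 22.22 * 7.21
= 16020.62
Denominator = 7.85 * (22.22 - 0.64)
= 7.85 * 21.58
= 169.403
R = 16020.62 / 169.403
= 94.5711%

94.5711%


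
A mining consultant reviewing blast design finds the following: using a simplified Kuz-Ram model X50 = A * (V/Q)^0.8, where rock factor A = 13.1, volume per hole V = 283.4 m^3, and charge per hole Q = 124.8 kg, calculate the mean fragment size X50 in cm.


Compute V/Q:
V/Q = 283.4 / 124.8 = 2.270833333
Raise to the power 0.8:
(V/Q)^0.8 = 2.270833333^0.8 = 1.927295061
Multiply by A:
X50 = 13.1 * 1.927295061
= 25.2476 cm

25.2476 cm


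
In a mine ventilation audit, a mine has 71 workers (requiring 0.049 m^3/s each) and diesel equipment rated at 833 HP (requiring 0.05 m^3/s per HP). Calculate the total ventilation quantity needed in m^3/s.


Airflow for workers:
Q_people = 71 * 0.049 = 3.479 m^3/s
Airflow for diesel equipment:
Q_diesel = 833 * 0.05 = 41.65 m^3/s
Total ventilation:
Q_total = 3.479 + 41.65
= 45.129 m^3/s

45.129 m^3/s


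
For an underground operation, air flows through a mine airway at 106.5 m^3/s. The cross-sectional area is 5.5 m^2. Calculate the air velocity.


Velocity = flow rate / cross-sectional area
= 106.5 / 5.5
= 19.3636 m/s

19.3636 m/s


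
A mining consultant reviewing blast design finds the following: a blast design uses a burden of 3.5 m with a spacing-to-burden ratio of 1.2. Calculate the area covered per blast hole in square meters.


14.7 m^2

First, find the spacing:
Spacing = burden * ratio = 3.5 * 1.2
= 4.2 m
Then, calculate the area:
Area = burden * spacing = 3.5 * 4.2
= 14.7 m^2


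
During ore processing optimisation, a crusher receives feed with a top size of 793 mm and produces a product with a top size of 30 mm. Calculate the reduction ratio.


Reduction ratio = feed size / product size
= 793 / 30
= 26.4333

26.4333


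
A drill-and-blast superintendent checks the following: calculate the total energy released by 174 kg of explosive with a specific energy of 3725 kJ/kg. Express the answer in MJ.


Energy = mass * specific_energy / 1000
= 174 * 3725 / 1000
= 648150 / 1000
= 648.15 MJ

648.15 MJ


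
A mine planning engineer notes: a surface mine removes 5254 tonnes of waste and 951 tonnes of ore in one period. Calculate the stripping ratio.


Stripping ratio = waste tonnage / ore tonnage
= 5254 / 951
= 5.5247

5.5247


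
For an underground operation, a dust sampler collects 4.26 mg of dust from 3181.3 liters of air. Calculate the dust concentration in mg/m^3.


1.3391 mg/m^3

Convert liters to m^3: 1 m^3 = 1000 L
Concentration = mass / volume * 1000
= 4.26 / 3181.3 * 1000
= 0.001339075221 * 1000
= 1.3391 mg/m^3


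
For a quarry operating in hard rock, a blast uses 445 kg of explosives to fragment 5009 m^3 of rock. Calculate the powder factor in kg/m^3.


Powder factor = explosive mass / rock volume
= 445 / 5009
= 0.0888 kg/m^3

0.0888 kg/m^3


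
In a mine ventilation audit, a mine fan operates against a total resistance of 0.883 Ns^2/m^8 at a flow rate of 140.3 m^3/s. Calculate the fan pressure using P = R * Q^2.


17381.0515 Pa

Compute Q^2:
Q^2 = 140.3^2 = 19684.09
Compute pressure:
P = R * Q^2 = 0.883 * 19684.09
= 17381.0515 Pa


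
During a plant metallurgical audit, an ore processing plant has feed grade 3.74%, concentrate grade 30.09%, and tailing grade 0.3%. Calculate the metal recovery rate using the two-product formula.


92.9049%

Using the two-product formula:
R = 100 * c * (f - t) / (f * (c - t))
Numerator = 100 * 30.09 * (3.74 - 0.3)
= 100 * 30.09 * 3.44
= 10350.96
Denominator = 3.74 * (30.09 - 0.3)
= 3.74 * 29.79
= 111.4146
R = 10350.96 / 111.4146
= 92.9049%


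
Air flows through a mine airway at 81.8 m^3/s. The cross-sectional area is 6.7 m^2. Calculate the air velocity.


12.209 m/s

Velocity = flow rate / cross-sectional area
= 81.8 / 6.7
= 12.209 m/s


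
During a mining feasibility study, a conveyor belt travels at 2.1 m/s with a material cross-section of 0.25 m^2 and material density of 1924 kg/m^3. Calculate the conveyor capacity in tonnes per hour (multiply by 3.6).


3636.36 t/h

Volumetric flow = speed * area
= 2.1 * 0.25 = 0.525 m^3/s
Mass flow = volumetric * density
= 0.525 * 1924 = 1010.1 kg/s
Convert to t/h: multiply by 3.6
Capacity = 1010.1 * 3.6
= 3636.36 t/h


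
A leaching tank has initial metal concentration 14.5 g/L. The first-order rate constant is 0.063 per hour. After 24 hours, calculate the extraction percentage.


Compute the exponent:
-k * t = -0.063 * 24 = -1.512
Remaining concentration:
C = 14.5 * exp(-1.512)
= 14.5 * 0.2204685995
= 3.196794693 g/L
Extracted = 14.5 - 3.196794693 = 11.30320531 g/L
Extraction % = 11.30320531 / 14.5 * 100
= 77.9531%

77.9531%


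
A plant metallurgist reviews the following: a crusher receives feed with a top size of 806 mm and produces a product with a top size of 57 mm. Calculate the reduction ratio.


Reduction ratio = feed size / product size
= 806 / 57
= 14.1404

14.1404


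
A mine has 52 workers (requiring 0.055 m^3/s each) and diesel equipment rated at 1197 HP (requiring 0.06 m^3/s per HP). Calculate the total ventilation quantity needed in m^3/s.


74.68 m^3/s

Airflow for workers:
Q_people = 52 * 0.055 = 2.86 m^3/s
Airflow for diesel equipment:
Q_diesel = 1197 * 0.06 = 71.82 m^3/s
Total ventilation:
Q_total = 2.86 + 71.82
= 74.68 m^3/s


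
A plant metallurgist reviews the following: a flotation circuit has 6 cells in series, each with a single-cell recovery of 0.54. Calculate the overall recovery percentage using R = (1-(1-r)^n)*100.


Complement of single-cell recovery:
1 - r = 1 - 0.54 = 0.46
Raise to power n:
(1 - r)^6 = 0.46^6 = 0.009474296896
Overall recovery:
R = (1 - 0.009474296896) * 100
= 99.0526%

99.0526%


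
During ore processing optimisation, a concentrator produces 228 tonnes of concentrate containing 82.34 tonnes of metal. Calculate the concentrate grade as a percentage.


Grade = (metal in concentrate / concentrate mass) * 100
= (82.34 / 228) * 100
= 0.3611403509 * 100
= 36.114%

36.114%


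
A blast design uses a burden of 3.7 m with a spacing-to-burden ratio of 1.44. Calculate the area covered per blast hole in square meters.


19.7136 m^2

First, find the spacing:
Spacing = burden * ratio = 3.7 * 1.44
= 5.328 m
Then, calculate the area:
Area = burden * spacing = 3.7 * 5.328
= 19.7136 m^2


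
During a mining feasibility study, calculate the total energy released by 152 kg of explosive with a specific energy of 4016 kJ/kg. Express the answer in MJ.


610.432 MJ

Energy = mass * specific_energy / 1000
= 152 * 4016 / 1000
= 610432 / 1000
= 610.432 MJ


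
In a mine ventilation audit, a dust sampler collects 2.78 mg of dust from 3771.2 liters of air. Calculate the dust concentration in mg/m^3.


Convert liters to m^3: 1 m^3 = 1000 L
Concentration = mass / volume * 1000
= 2.78 / 3771.2 * 1000
= 0.0007371658888 * 1000
= 0.7372 mg/m^3

0.7372 mg/m^3


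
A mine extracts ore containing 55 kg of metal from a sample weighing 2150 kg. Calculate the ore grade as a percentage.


Ore grade = (metal mass / ore mass) * 100
= (55 / 2150) * 100
= 0.02558139535 * 100
= 2.5581%

2.5581%


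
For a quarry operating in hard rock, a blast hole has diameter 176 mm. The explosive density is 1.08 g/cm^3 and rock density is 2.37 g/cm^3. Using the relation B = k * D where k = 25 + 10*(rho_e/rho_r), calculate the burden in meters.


5.202 m

First, compute k:
rho_e / rho_r = 1.08 / 2.37 = 0.4556962025
k = 25 + 10 * 0.4556962025 = 29.55696203
Then, compute burden:
B = k * D / 1000 = 29.55696203 * 176 / 1000
= 5202.025316 / 1000
= 5.202 m


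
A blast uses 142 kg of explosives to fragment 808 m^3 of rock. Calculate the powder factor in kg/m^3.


0.1757 kg/m^3

Powder factor = explosive mass / rock volume
= 142 / 808
= 0.1757 kg/m^3


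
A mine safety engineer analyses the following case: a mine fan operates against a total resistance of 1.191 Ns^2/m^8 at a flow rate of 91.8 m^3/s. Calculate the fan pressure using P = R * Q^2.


Compute Q^2:
Q^2 = 91.8^2 = 8427.24
Compute pressure:
P = R * Q^2 = 1.191 * 8427.24
= 10036.8428 Pa

10036.8428 Pa


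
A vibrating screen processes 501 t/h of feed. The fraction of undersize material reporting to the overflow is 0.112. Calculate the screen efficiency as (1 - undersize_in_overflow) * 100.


Screen efficiency = (1 - fraction of undersize in overflow) * 100
= (1 - 0.112) * 100
= 0.888 * 100
= 88.8%

88.8%


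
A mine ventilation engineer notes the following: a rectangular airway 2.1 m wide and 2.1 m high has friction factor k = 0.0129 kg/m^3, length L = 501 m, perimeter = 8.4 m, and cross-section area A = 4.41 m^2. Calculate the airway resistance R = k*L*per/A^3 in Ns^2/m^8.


0.633 Ns^2/m^8

Compute the numerator:
k * L * per = 0.0129 * 501 * 8.4
= 54.28836
Compute the denominator:
A^3 = 4.41^3 = 85.766121
Resistance:
R = 54.28836 / 85.766121
= 0.633 Ns^2/m^8


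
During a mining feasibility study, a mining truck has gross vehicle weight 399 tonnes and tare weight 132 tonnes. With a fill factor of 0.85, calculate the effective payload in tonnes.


Maximum payload = gross - tare
= 399 - 132 = 267 tonnes
Effective payload = max payload * fill factor
= 267 * 0.85
= 226.95 tonnes

226.95 tonnes


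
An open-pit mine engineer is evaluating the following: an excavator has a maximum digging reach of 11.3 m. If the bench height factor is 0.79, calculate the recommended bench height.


Bench height = reach * factor
= 11.3 * 0.79
= 8.927 m

8.927 m
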